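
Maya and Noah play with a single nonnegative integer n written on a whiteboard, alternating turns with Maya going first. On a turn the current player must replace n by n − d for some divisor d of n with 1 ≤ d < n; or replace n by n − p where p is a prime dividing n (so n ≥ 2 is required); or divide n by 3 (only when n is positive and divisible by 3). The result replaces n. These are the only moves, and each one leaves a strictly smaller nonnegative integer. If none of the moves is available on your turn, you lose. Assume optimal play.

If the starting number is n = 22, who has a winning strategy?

Maya wins.

Use the standard recursion: the mover loses at a terminal position; elsewhere, the mover wins exactly when some move hands the opponent an L position.
n=0: no move → L
n=1: no move → L
n=2: →0(L), so W
n=3: →0(L), so W
n=4: →2(W), 3(W) — all W, so L
n=5: →0(L), so W
n=6: →4(L), so W
n=7: →0(L), so W
n=8: →4(L), so W
n=9: →3(W), 6(W), 8(W) — all W, so L
n=10: →9(L), so W
n=11: →0(L), so W
n=12: →4(L), so W
n=13: →0(L), so W
n=14: →7(W), 12(W), 13(W) — all W, so L
n=15: →14(L), so W
n=16: →14(L), so W
n=17: →0(L), so W
n=18: →9(L), so W
n=19: →0(L), so W
n=20: →10(W), 15(W), 16(W), 18(W), 19(W) — all W, so L
n=21: →14(L), so W
n=22: →20(L), so W
From 22 Maya can move to 20, reaching an L position.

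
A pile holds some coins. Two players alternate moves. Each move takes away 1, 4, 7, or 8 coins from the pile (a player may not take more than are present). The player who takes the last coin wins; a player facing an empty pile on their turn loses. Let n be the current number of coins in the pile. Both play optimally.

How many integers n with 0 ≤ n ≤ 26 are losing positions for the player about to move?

Label each position W (a win for the player to move) or L (a loss). A position with no legal move is L; any other position is W exactly when some move reaches an L, and L when every move reaches a W.
n=0: no move → L
n=1: W (go to 0, an L position)
n=2: L (sole option 1(W) is W)
n=3: W (go to 2, an L position)
n=4: W (go to 0, an L position)
n=5: L (options 4(W), 1(W) are all W)
n=6: W (go to 5, an L position)
n=7: W (go to 0, an L position)
n=8: W (go to 0, an L position)
n=9: W (go to 5, an L position)
n=10: W (go to 2, an L position)
n=11: L (options 10(W), 7(W), 4(W), 3(W) are all W)
n=12: W (go to 11, an L position)
n=13: W (go to 5, an L position)
n=14: L (options 13(W), 10(W), 7(W), 6(W) are all W)
n=15: W (go to 14, an L position)
n=16: L (options 15(W), 12(W), 9(W), 8(W) are all W)
n=17: W (go to 16, an L position)
n=18: W (go to 14, an L position)
n=19: W (go to 11, an L position)
n=20: W (go to 16, an L position)
n=21: W (go to 14, an L position)
n=22: W (go to 14, an L position)
n=23: W (go to 16, an L position)
n=24: W (go to 16, an L position)
n=25: L (options 24(W), 21(W), 18(W), 17(W) are all W)
n=26: W (go to 25, an L position)
L entries with 0 ≤ n ≤ 26: n = 0, 2, 5, 11, 14, 16, 25; that makes 7.

7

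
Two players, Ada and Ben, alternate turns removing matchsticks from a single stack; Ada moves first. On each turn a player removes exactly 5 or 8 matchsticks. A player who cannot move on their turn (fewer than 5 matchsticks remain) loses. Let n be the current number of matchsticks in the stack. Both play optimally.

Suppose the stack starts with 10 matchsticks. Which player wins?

Use the standard recursion: the mover loses at a terminal position; elsewhere, the mover wins exactly when some move hands the opponent an L position.
n=0: no move → L
n=1: no move → L
n=2: no move → L
n=3: no move → L
n=4: no move → L
n=5: can move to 0, which is L ⇒ W
n=6: can move to 1, which is L ⇒ W
n=7: can move to 2, which is L ⇒ W
n=8: can move to 3, which is L ⇒ W
n=9: can move to 4, which is L ⇒ W
n=10: can move to 2, which is L ⇒ W
From 10 Ada can remove 8, leaving 2, reaching an L position.

Ada wins.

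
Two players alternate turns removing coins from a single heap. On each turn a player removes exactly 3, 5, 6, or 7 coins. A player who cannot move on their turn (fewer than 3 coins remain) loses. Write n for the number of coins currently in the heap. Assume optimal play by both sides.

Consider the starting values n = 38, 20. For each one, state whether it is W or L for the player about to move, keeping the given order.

38: W, 20: L

Use the standard recursion: the mover loses at a terminal position; elsewhere, the mover wins exactly when some move hands the opponent an L position.
n=0: no move → L
n=1: no move → L
n=2: no move → L
n=3: can move to 0, which is L ⇒ W
n=4: can move to 1, which is L ⇒ W
n=5: can move to 2, which is L ⇒ W
n=6: can move to 1, which is L ⇒ W
n=7: can move to 2, which is L ⇒ W
n=8: can move to 2, which is L ⇒ W
n=9: can move to 2, which is L ⇒ W
n=10: moves to 7(W), 5(W), 4(W), 3(W); every one is W ⇒ L
n=11: moves to 8(W), 6(W), 5(W), 4(W); every one is W ⇒ L
n=12: moves to 9(W), 7(W), 6(W), 5(W); every one is W ⇒ L
n=13: can move to 10, which is L ⇒ W
n=14: can move to 11, which is L ⇒ W
n=15: can move to 12, which is L ⇒ W
n=16: can move to 11, which is L ⇒ W
n=17: can move to 12, which is L ⇒ W
n=18: can move to 12, which is L ⇒ W
n=19: can move to 12, which is L ⇒ W
n=20: moves to 17(W), 15(W), 14(W), 13(W); every one is W ⇒ L
n=21: moves to 18(W), 16(W), 15(W), 14(W); every one is W ⇒ L
n=22: moves to 19(W), 17(W), 16(W), 15(W); every one is W ⇒ L
n=23: can move to 20, which is L ⇒ W
n=24: can move to 21, which is L ⇒ W
n=25: can move to 22, which is L ⇒ W
n=26: can move to 21, which is L ⇒ W
n=27: can move to 22, which is L ⇒ W
n=28: can move to 22, which is L ⇒ W
n=29: can move to 22, which is L ⇒ W
n=30: moves to 27(W), 25(W), 24(W), 23(W); every one is W ⇒ L
n=31: moves to 28(W), 26(W), 25(W), 24(W); every one is W ⇒ L
n=32: moves to 29(W), 27(W), 26(W), 25(W); every one is W ⇒ L
n=33: can move to 30, which is L ⇒ W
n=34: can move to 31, which is L ⇒ W
n=35: can move to 32, which is L ⇒ W
n=36: can move to 31, which is L ⇒ W
n=37: can move to 32, which is L ⇒ W
n=38: can move to 32, which is L ⇒ W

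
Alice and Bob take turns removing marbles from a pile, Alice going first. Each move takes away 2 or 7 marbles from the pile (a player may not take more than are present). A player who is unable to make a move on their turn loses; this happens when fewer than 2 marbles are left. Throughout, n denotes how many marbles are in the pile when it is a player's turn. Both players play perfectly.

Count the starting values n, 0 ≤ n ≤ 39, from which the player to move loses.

18

Compute win/loss labels from the base case upward. A position with no move is L. Any other position is W if it can reach an L in one move, else L.
n=0: no move → L
n=1: no move → L
n=2: reaches L-position 0 → W
n=3: reaches L-position 1 → W
n=4: only reaches 2(W), which is W → L
n=5: only reaches 3(W), which is W → L
n=6: reaches L-position 4 → W
n=7: reaches L-position 5 → W
n=8: reaches L-position 1 → W
n=9: only reaches 7(W), 2(W), all W → L
n=10: only reaches 8(W), 3(W), all W → L
n=11: reaches L-position 9 → W
n=12: reaches L-position 10 → W
n=13: only reaches 11(W), 6(W), all W → L
n=14: only reaches 12(W), 7(W), all W → L
n=15: reaches L-position 13 → W
n=16: reaches L-position 14 → W
n=17: reaches L-position 10 → W
n=18: only reaches 16(W), 11(W), all W → L
n=19: only reaches 17(W), 12(W), all W → L
n=20: reaches L-position 18 → W
n=21: reaches L-position 19 → W
n=22: only reaches 20(W), 15(W), all W → L
n=23: only reaches 21(W), 16(W), all W → L
n=24: reaches L-position 22 → W
n=25: reaches L-position 23 → W
n=26: reaches L-position 19 → W
n=27: only reaches 25(W), 20(W), all W → L
n=28: only reaches 26(W), 21(W), all W → L
n=29: reaches L-position 27 → W
n=30: reaches L-position 28 → W
n=31: only reaches 29(W), 24(W), all W → L
n=32: only reaches 30(W), 25(W), all W → L
n=33: reaches L-position 31 → W
n=34: reaches L-position 32 → W
n=35: reaches L-position 28 → W
n=36: only reaches 34(W), 29(W), all W → L
n=37: only reaches 35(W), 30(W), all W → L
n=38: reaches L-position 36 → W
n=39: reaches L-position 37 → W
L entries with 0 ≤ n ≤ 39: n = 0, 1, 4, 5, 9, 10, 13, 14, 18, 19, 22, 23, 27, 28, 31, 32, 36, 37; that makes 18.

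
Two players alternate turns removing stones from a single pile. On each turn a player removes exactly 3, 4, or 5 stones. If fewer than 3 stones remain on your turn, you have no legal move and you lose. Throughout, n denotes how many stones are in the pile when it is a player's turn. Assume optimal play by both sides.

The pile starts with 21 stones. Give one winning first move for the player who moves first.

Compute win/loss labels from the base case upward. A position with no move is L. Any other position is W if it can reach an L in one move, else L.
n=0: no move → L
n=1: no move → L
n=2: no move → L
n=3: W (go to 0, an L position)
n=4: W (go to 1, an L position)
n=5: W (go to 2, an L position)
n=6: W (go to 2, an L position)
n=7: W (go to 2, an L position)
n=8: L (options 5(W), 4(W), 3(W) are all W)
n=9: L (options 6(W), 5(W), 4(W) are all W)
n=10: L (options 7(W), 6(W), 5(W) are all W)
n=11: W (go to 8, an L position)
n=12: W (go to 9, an L position)
n=13: W (go to 10, an L position)
n=14: W (go to 10, an L position)
n=15: W (go to 10, an L position)
n=16: L (options 13(W), 12(W), 11(W) are all W)
n=17: L (options 14(W), 13(W), 12(W) are all W)
n=18: L (options 15(W), 14(W), 13(W) are all W)
n=19: W (go to 16, an L position)
n=20: W (go to 17, an L position)
n=21: W (go to 18, an L position)
From 21, the L positions reachable in one move are: 18, 17, 16. Any move reaching one of these is winning.

Remove 3, leaving 18.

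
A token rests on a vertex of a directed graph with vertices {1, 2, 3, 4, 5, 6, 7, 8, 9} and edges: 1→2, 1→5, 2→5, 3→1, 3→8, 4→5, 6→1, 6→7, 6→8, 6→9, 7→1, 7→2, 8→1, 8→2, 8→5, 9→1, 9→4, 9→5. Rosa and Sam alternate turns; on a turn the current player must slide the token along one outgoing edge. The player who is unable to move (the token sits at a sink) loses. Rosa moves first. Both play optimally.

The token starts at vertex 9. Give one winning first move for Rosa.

Classify positions by backward induction: terminal positions (no move available) are L. From any other position, the mover wins iff some move reaches an L.
Every edge goes from a vertex to one that appears earlier in the order 5, 4, 2, 1, 8, 9, 3, 7, 6, so processing vertices in that order labels each vertex after all of its successors.
5: no outgoing edge → L
4: can move to 5, which is L ⇒ W
2: can move to 5, which is L ⇒ W
1: can move to 5, which is L ⇒ W
8: can move to 5, which is L ⇒ W
9: can move to 5, which is L ⇒ W
3: moves to 8(W), 1(W); every one is W ⇒ L
7: moves to 1(W), 2(W); every one is W ⇒ L
6: can move to 7, which is L ⇒ W
From 9, the L positions reachable in one move are: 5.

Move to 5.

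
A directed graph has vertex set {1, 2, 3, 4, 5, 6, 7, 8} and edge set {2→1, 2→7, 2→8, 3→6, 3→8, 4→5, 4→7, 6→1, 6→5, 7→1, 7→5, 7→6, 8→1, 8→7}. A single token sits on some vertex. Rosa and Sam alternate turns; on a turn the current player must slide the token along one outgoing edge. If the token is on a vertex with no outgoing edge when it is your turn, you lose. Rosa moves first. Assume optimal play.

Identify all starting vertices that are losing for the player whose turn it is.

1, 3, 5

Use the standard recursion: the mover loses at a terminal position; elsewhere, the mover wins exactly when some move hands the opponent an L position.
Every edge goes from a vertex to one that appears earlier in the order 1, 5, 6, 7, 8, 3, 2, 4, so processing vertices in that order labels each vertex after all of its successors.
1: no outgoing edge → L
5: no outgoing edge → L
6: →5(L), so W
7: →5(L), so W
8: →1(L), so W
3: →8(W), 6(W) — all W, so L
2: →1(L), so W
4: →5(L), so W
Reading off the rows marked L gives the requested list; there are 3 such vertices.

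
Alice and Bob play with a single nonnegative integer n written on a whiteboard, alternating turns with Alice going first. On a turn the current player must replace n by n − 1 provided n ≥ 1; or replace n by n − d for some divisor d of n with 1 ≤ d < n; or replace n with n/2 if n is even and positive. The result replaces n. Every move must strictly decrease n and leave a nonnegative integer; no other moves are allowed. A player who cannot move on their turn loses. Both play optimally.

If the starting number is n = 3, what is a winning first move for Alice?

Move to 2.

Label each position W (a win for the player to move) or L (a loss). A position with no legal move is L; any other position is W exactly when some move reaches an L, and L when every move reaches a W.
n=0: no move → L
n=1: can move to 0, which is L ⇒ W
n=2: the only move is to 1(W), a W ⇒ L
n=3: can move to 2, which is L ⇒ W
From 3, the L positions reachable in one move are: 2.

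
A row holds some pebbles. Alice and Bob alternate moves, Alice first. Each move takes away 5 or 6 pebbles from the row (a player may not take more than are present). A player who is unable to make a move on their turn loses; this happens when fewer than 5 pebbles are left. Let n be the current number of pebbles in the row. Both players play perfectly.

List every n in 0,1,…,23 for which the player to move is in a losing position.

0, 1, 2, 3, 4, 11, 12, 13, 14, 15, 22, 23

Work bottom-up. With no move the player to move loses. Otherwise the position is W if at least one move leads to an L position for the opponent, and L if every move leads to a W.
n=0: no move → L
n=1: no move → L
n=2: no move → L
n=3: no move → L
n=4: no move → L
n=5: →0(L), so W
n=6: →1(L), so W
n=7: →2(L), so W
n=8: →3(L), so W
n=9: →4(L), so W
n=10: →4(L), so W
n=11: →6(W), 5(W) — all W, so L
n=12: →7(W), 6(W) — all W, so L
n=13: →8(W), 7(W) — all W, so L
n=14: →9(W), 8(W) — all W, so L
n=15: →10(W), 9(W) — all W, so L
n=16: →11(L), so W
n=17: →12(L), so W
n=18: →13(L), so W
n=19: →14(L), so W
n=20: →15(L), so W
n=21: →15(L), so W
n=22: →17(W), 16(W) — all W, so L
n=23: →18(W), 17(W) — all W, so L
The losing starting values of n are exactly the entries labelled L in this table (12 of them).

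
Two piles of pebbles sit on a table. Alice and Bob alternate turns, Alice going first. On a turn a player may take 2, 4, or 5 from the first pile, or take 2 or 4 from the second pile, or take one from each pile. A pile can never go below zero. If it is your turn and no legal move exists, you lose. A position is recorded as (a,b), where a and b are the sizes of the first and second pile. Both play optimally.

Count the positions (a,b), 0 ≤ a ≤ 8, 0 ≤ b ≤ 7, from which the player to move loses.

22

Build the W/L table. Terminal = L. A non-terminal position is W if it has a move to some L; otherwise it is L.
Every move lowers a or b (never raises either), so fill the grid row by row in increasing a, and left to right within a row: each cell's successors are then already labelled.
      b=0  b=1  b=2  b=3  b=4  b=5  b=6  b=7
a=0:    L    L    W    W    W    W    L    L
a=1:    L    W    W    L    W    W    L    W
a=2:    W    W    L    L    W    W    W    W
a=3:    W    L    L    W    W    W    W    L
a=4:    W    W    W    W    L    L    W    W
a=5:    W    W    W    W    L    W    W    W
a=6:    W    L    W    W    W    W    W    L
a=7:    L    W    W    W    W    L    L    W
a=8:    L    W    W    L    W    W    W    W
Cells with no legal move (terminal, hence L): (0,0), (0,1), (1,0).
The remaining L cells, each justified by listing all of its moves:
(0,6): L (options (0,4)(W), (0,2)(W) are all W)
(0,7): L (options (0,5)(W), (0,3)(W) are all W)
(1,3): L (options (1,1)(W), (0,2)(W) are all W)
(1,6): L (options (1,4)(W), (1,2)(W), (0,5)(W) are all W)
(2,2): L (options (0,2)(W), (2,0)(W), (1,1)(W) are all W)
(2,3): L (options (0,3)(W), (2,1)(W), (1,2)(W) are all W)
(3,1): L (options (1,1)(W), (2,0)(W) are all W)
(3,2): L (options (1,2)(W), (3,0)(W), (2,1)(W) are all W)
(3,7): L (options (1,7)(W), (3,5)(W), (3,3)(W), (2,6)(W) are all W)
(4,4): L (options (2,4)(W), (0,4)(W), (4,2)(W), (4,0)(W), (3,3)(W) are all W)
(4,5): L (options (2,5)(W), (0,5)(W), (4,3)(W), (4,1)(W), (3,4)(W) are all W)
(5,4): L (options (3,4)(W), (1,4)(W), (0,4)(W), (5,2)(W), (5,0)(W), (4,3)(W) are all W)
(6,1): L (options (4,1)(W), (2,1)(W), (1,1)(W), (5,0)(W) are all W)
(6,7): L (options (4,7)(W), (2,7)(W), (1,7)(W), (6,5)(W), (6,3)(W), (5,6)(W) are all W)
(7,0): L (options (5,0)(W), (3,0)(W), (2,0)(W) are all W)
(7,5): L (options (5,5)(W), (3,5)(W), (2,5)(W), (7,3)(W), (7,1)(W), (6,4)(W) are all W)
(7,6): L (options (5,6)(W), (3,6)(W), (2,6)(W), (7,4)(W), (7,2)(W), (6,5)(W) are all W)
(8,0): L (options (6,0)(W), (4,0)(W), (3,0)(W) are all W)
(8,3): L (options (6,3)(W), (4,3)(W), (3,3)(W), (8,1)(W), (7,2)(W) are all W)
Every other cell has at least one move into one of the L cells above, so it is W.
L cells per row: a=0: 4, a=1: 3, a=2: 2, a=3: 3, a=4: 2, a=5: 1, a=6: 2, a=7: 3, a=8: 2; total 22.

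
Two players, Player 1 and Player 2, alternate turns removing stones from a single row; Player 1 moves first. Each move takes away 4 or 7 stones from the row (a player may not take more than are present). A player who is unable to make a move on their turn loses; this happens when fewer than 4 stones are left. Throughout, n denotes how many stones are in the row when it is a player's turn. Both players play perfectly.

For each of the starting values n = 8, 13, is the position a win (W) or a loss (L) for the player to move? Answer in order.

8: W, 13: L

Classify positions by backward induction: terminal positions (no move available) are L. From any other position, the mover wins iff some move reaches an L.
n=0: no move → L
n=1: no move → L
n=2: no move → L
n=3: no move → L
n=4: reaches L-position 0 → W
n=5: reaches L-position 1 → W
n=6: reaches L-position 2 → W
n=7: reaches L-position 3 → W
n=8: reaches L-position 1 → W
n=9: reaches L-position 2 → W
n=10: reaches L-position 3 → W
n=11: only reaches 7(W), 4(W), all W → L
n=12: only reaches 8(W), 5(W), all W → L
n=13: only reaches 9(W), 6(W), all W → L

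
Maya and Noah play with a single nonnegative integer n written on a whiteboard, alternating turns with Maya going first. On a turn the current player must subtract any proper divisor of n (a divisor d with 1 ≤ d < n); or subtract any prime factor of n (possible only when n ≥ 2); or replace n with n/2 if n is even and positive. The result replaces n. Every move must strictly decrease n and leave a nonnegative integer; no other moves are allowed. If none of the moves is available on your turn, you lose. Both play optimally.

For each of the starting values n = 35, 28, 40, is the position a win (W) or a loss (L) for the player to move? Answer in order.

35: L, 28: W, 40: W

Classify positions by backward induction: terminal positions (no move available) are L. From any other position, the mover wins iff some move reaches an L.
n=0: no move → L
n=1: no move → L
n=2: →0(L), so W
n=3: →0(L), so W
n=4: →2(W), 3(W) — all W, so L
n=5: →0(L), so W
n=6: →4(L), so W
n=7: →0(L), so W
n=8: →4(L), so W
n=9: →6(W), 8(W) — all W, so L
n=10: →9(L), so W
n=11: →0(L), so W
n=12: →9(L), so W
n=13: →0(L), so W
n=14: →7(W), 12(W), 13(W) — all W, so L
n=15: →14(L), so W
n=16: →14(L), so W
n=17: →0(L), so W
n=18: →9(L), so W
n=19: →0(L), so W
n=20: →10(W), 15(W), 16(W), 18(W), 19(W) — all W, so L
n=21: →14(L), so W
n=22: →20(L), so W
n=23: →0(L), so W
n=24: →20(L), so W
n=25: →20(L), so W
n=26: →13(W), 24(W), 25(W) — all W, so L
n=27: →26(L), so W
n=28: →14(L), so W
n=29: →0(L), so W
n=30: →20(L), so W
n=31: →0(L), so W
n=32: →16(W), 24(W), 28(W), 30(W), 31(W) — all W, so L
n=33: →32(L), so W
n=34: →32(L), so W
n=35: →28(W), 30(W), 34(W) — all W, so L
n=36: →32(L), so W
n=37: →0(L), so W
n=38: →19(W), 36(W), 37(W) — all W, so L
n=39: →26(L), so W
n=40: →20(L), so W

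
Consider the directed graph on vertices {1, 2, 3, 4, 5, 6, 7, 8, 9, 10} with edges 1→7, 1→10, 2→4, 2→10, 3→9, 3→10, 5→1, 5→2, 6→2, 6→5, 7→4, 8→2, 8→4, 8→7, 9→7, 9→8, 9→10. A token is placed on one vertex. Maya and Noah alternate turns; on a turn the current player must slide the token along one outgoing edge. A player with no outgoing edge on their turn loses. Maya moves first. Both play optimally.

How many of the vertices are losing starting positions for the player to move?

3

Label each position W (a win for the player to move) or L (a loss). A position with no legal move is L; any other position is W exactly when some move reaches an L, and L when every move reaches a W.
Every edge goes from a vertex to one that appears earlier in the order 4, 10, 2, 7, 1, 8, 5, 9, 3, 6, so processing vertices in that order labels each vertex after all of its successors.
4: no outgoing edge → L
10: no outgoing edge → L
2: can move to 10, which is L ⇒ W
7: can move to 4, which is L ⇒ W
1: can move to 10, which is L ⇒ W
8: can move to 4, which is L ⇒ W
5: moves to 1(W), 2(W); every one is W ⇒ L
9: can move to 10, which is L ⇒ W
3: can move to 10, which is L ⇒ W
6: can move to 5, which is L ⇒ W
The L vertices are 4, 5, 10; that is 3 in all.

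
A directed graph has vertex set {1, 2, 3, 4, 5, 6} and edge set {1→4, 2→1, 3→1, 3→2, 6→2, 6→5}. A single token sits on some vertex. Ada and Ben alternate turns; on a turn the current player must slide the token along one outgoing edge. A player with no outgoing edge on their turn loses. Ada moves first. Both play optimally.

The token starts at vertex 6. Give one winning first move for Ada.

Classify positions by backward induction: terminal positions (no move available) are L. From any other position, the mover wins iff some move reaches an L.
Every edge goes from a vertex to one that appears earlier in the order 5, 4, 1, 2, 6, 3, so processing vertices in that order labels each vertex after all of its successors.
5: no outgoing edge → L
4: no outgoing edge → L
1: can move to 4, which is L ⇒ W
2: the only move is to 1(W), a W ⇒ L
6: can move to 2, which is L ⇒ W
3: can move to 2, which is L ⇒ W
From 6, the L positions reachable in one move are: 2, 5. Any move reaching one of these is winning.

Move to 2.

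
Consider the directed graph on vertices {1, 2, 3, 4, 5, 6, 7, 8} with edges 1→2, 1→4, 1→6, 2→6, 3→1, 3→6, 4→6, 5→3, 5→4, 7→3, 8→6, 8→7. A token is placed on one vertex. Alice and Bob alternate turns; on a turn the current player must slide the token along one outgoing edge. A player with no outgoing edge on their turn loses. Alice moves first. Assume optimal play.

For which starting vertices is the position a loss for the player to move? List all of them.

5, 6, 7

Use the standard recursion: the mover loses at a terminal position; elsewhere, the mover wins exactly when some move hands the opponent an L position.
Every edge goes from a vertex to one that appears earlier in the order 6, 4, 2, 1, 3, 7, 5, 8, so processing vertices in that order labels each vertex after all of its successors.
6: no outgoing edge → L
4: →6(L), so W
2: →6(L), so W
1: →6(L), so W
3: →6(L), so W
7: →3(W) only, which is W, so L
5: →3(W), 4(W) — all W, so L
8: →7(L), so W
Reading off the rows marked L gives the requested list; there are 3 such vertices.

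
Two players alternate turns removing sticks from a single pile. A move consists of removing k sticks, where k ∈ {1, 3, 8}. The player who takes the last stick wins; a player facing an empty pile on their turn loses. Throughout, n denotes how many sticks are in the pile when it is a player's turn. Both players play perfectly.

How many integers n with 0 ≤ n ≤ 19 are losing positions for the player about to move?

Use the standard recursion: the mover loses at a terminal position; elsewhere, the mover wins exactly when some move hands the opponent an L position.
n=0: no move → L
n=1: can move to 0, which is L ⇒ W
n=2: the only move is to 1(W), a W ⇒ L
n=3: can move to 2, which is L ⇒ W
n=4: moves to 3(W), 1(W); every one is W ⇒ L
n=5: can move to 4, which is L ⇒ W
n=6: moves to 5(W), 3(W); every one is W ⇒ L
n=7: can move to 6, which is L ⇒ W
n=8: can move to 0, which is L ⇒ W
n=9: can move to 6, which is L ⇒ W
n=10: can move to 2, which is L ⇒ W
n=11: moves to 10(W), 8(W), 3(W); every one is W ⇒ L
n=12: can move to 11, which is L ⇒ W
n=13: moves to 12(W), 10(W), 5(W); every one is W ⇒ L
n=14: can move to 13, which is L ⇒ W
n=15: moves to 14(W), 12(W), 7(W); every one is W ⇒ L
n=16: can move to 15, which is L ⇒ W
n=17: moves to 16(W), 14(W), 9(W); every one is W ⇒ L
n=18: can move to 17, which is L ⇒ W
n=19: can move to 11, which is L ⇒ W
L entries with 0 ≤ n ≤ 19: n = 0, 2, 4, 6, 11, 13, 15, 17; that makes 8.

8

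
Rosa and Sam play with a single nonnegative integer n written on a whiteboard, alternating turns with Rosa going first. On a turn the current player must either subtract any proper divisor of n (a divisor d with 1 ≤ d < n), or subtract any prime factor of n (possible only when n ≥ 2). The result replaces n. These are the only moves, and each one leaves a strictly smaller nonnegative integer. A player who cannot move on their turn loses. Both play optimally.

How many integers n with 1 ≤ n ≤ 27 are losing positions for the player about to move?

Build the W/L table. Terminal = L. A non-terminal position is W if it has a move to some L; otherwise it is L.
n=0: no move → L
n=1: no move → L
n=2: →0(L), so W
n=3: →0(L), so W
n=4: →2(W), 3(W) — all W, so L
n=5: →0(L), so W
n=6: →4(L), so W
n=7: →0(L), so W
n=8: →4(L), so W
n=9: →6(W), 8(W) — all W, so L
n=10: →9(L), so W
n=11: →0(L), so W
n=12: →9(L), so W
n=13: →0(L), so W
n=14: →7(W), 12(W), 13(W) — all W, so L
n=15: →14(L), so W
n=16: →14(L), so W
n=17: →0(L), so W
n=18: →9(L), so W
n=19: →0(L), so W
n=20: →10(W), 15(W), 16(W), 18(W), 19(W) — all W, so L
n=21: →14(L), so W
n=22: →20(L), so W
n=23: →0(L), so W
n=24: →20(L), so W
n=25: →20(L), so W
n=26: →13(W), 24(W), 25(W) — all W, so L
n=27: →26(L), so W
L entries with 1 ≤ n ≤ 27 (n=0 is outside the asked range and is not counted): n = 1, 4, 9, 14, 20, 26; that makes 6.

6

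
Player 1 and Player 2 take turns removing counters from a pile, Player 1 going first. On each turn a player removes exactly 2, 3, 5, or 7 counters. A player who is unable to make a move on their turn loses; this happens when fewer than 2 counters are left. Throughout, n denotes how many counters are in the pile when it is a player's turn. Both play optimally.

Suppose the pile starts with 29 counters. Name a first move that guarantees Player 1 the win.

Use the standard recursion: the mover loses at a terminal position; elsewhere, the mover wins exactly when some move hands the opponent an L position.
n=0: no move → L
n=1: no move → L
n=2: can move to 0, which is L ⇒ W
n=3: can move to 1, which is L ⇒ W
n=4: can move to 1, which is L ⇒ W
n=5: can move to 0, which is L ⇒ W
n=6: can move to 1, which is L ⇒ W
n=7: can move to 0, which is L ⇒ W
n=8: can move to 1, which is L ⇒ W
n=9: moves to 7(W), 6(W), 4(W), 2(W); every one is W ⇒ L
n=10: moves to 8(W), 7(W), 5(W), 3(W); every one is W ⇒ L
n=11: can move to 9, which is L ⇒ W
n=12: can move to 10, which is L ⇒ W
n=13: can move to 10, which is L ⇒ W
n=14: can move to 9, which is L ⇒ W
n=15: can move to 10, which is L ⇒ W
n=16: can move to 9, which is L ⇒ W
n=17: can move to 10, which is L ⇒ W
n=18: moves to 16(W), 15(W), 13(W), 11(W); every one is W ⇒ L
n=19: moves to 17(W), 16(W), 14(W), 12(W); every one is W ⇒ L
n=20: can move to 18, which is L ⇒ W
n=21: can move to 19, which is L ⇒ W
n=22: can move to 19, which is L ⇒ W
n=23: can move to 18, which is L ⇒ W
n=24: can move to 19, which is L ⇒ W
n=25: can move to 18, which is L ⇒ W
n=26: can move to 19, which is L ⇒ W
n=27: moves to 25(W), 24(W), 22(W), 20(W); every one is W ⇒ L
n=28: moves to 26(W), 25(W), 23(W), 21(W); every one is W ⇒ L
n=29: can move to 27, which is L ⇒ W
From 29, the L positions reachable in one move are: 27.

Remove 2, leaving 27.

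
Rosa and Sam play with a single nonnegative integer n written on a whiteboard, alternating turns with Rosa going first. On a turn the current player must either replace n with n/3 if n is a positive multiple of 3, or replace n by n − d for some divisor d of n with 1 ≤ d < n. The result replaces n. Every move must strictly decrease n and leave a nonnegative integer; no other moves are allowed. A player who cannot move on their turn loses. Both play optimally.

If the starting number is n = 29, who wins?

Build the W/L table. Terminal = L. A non-terminal position is W if it has a move to some L; otherwise it is L.
n=0: no move → L
n=1: no move → L
n=2: can move to 1, which is L ⇒ W
n=3: can move to 1, which is L ⇒ W
n=4: moves to 2(W), 3(W); every one is W ⇒ L
n=5: can move to 4, which is L ⇒ W
n=6: can move to 4, which is L ⇒ W
n=7: the only move is to 6(W), a W ⇒ L
n=8: can move to 4, which is L ⇒ W
n=9: moves to 3(W), 6(W), 8(W); every one is W ⇒ L
n=10: can move to 9, which is L ⇒ W
n=11: the only move is to 10(W), a W ⇒ L
n=12: can move to 4, which is L ⇒ W
n=13: the only move is to 12(W), a W ⇒ L
n=14: can move to 7, which is L ⇒ W
n=15: moves to 5(W), 10(W), 12(W), 14(W); every one is W ⇒ L
n=16: can move to 15, which is L ⇒ W
n=17: the only move is to 16(W), a W ⇒ L
n=18: can move to 9, which is L ⇒ W
n=19: the only move is to 18(W), a W ⇒ L
n=20: can move to 15, which is L ⇒ W
n=21: can move to 7, which is L ⇒ W
n=22: can move to 11, which is L ⇒ W
n=23: the only move is to 22(W), a W ⇒ L
n=24: can move to 23, which is L ⇒ W
n=25: moves to 20(W), 24(W); every one is W ⇒ L
n=26: can move to 13, which is L ⇒ W
n=27: can move to 9, which is L ⇒ W
n=28: moves to 14(W), 21(W), 24(W), 26(W), 27(W); every one is W ⇒ L
n=29: can move to 28, which is L ⇒ W
The starting position 29 is W: Rosa should move to 28, handing over an L position.

Rosa wins.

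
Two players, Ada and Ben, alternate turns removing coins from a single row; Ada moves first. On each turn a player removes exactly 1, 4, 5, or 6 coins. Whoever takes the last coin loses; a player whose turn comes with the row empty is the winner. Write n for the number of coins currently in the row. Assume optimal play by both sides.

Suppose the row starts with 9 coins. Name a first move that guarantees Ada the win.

Compute win/loss labels from the base case upward. A position with no move is W. Any other position is W if it can reach an L in one move, else L.
n=0: no move; the opponent has just taken the last coin and therefore loses → W
n=1: the only move is to 0(W), a W ⇒ L
n=2: can move to 1, which is L ⇒ W
n=3: the only move is to 2(W), a W ⇒ L
n=4: can move to 3, which is L ⇒ W
n=5: can move to 1, which is L ⇒ W
n=6: can move to 1, which is L ⇒ W
n=7: can move to 3, which is L ⇒ W
n=8: can move to 3, which is L ⇒ W
n=9: can move to 3, which is L ⇒ W
From 9, the L positions reachable in one move are: 3.

Remove 6, leaving 3.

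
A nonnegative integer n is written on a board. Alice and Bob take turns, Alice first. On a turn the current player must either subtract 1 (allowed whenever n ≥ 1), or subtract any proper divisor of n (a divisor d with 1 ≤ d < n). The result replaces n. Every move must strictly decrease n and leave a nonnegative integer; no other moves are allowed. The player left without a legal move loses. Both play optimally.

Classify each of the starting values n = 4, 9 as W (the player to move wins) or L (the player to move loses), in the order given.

4: W, 9: L

Positions with no move are L. A position that does have a move is losing for the player to move precisely when every available move leads to a winning position for the opponent. Fill in the labels:
n=0: no move → L
n=1: W (go to 0, an L position)
n=2: L (sole option 1(W) is W)
n=3: W (go to 2, an L position)
n=4: W (go to 2, an L position)
n=5: L (sole option 4(W) is W)
n=6: W (go to 5, an L position)
n=7: L (sole option 6(W) is W)
n=8: W (go to 7, an L position)
n=9: L (options 6(W), 8(W) are all W)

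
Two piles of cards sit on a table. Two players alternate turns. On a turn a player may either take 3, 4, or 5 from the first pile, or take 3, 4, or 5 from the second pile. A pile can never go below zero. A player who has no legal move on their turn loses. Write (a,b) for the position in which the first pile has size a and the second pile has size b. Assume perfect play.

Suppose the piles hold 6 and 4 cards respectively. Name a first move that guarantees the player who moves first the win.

Work bottom-up. With no move the player to move loses. Otherwise the position is W if at least one move leads to an L position for the opponent, and L if every move leads to a W.
No move ever increases a pile, so every position that can arise here has a ≤ 6 and b ≤ 4; it is enough to label the cells with 0 ≤ a ≤ 6 and 0 ≤ b ≤ 4.
Every move lowers a or b (never raises either), so fill the grid row by row in increasing a, and left to right within a row: each cell's successors are then already labelled.
      b=0  b=1  b=2  b=3  b=4
a=0:    L    L    L    W    W
a=1:    L    L    L    W    W
a=2:    L    L    L    W    W
a=3:    W    W    W    L    L
a=4:    W    W    W    L    L
a=5:    W    W    W    L    L
a=6:    W    W    W    W    W
Cells with no legal move (terminal, hence L): (0,0), (0,1), (0,2), (1,0), (1,1), (1,2), (2,0), (2,1), (2,2).
The remaining L cells, each justified by listing all of its moves:
(3,3): →(0,3)(W), (3,0)(W) — all W, so L
(3,4): →(0,4)(W), (3,1)(W), (3,0)(W) — all W, so L
(4,3): →(1,3)(W), (0,3)(W), (4,0)(W) — all W, so L
(4,4): →(1,4)(W), (0,4)(W), (4,1)(W), (4,0)(W) — all W, so L
(5,3): →(2,3)(W), (1,3)(W), (0,3)(W), (5,0)(W) — all W, so L
(5,4): →(2,4)(W), (1,4)(W), (0,4)(W), (5,1)(W), (5,0)(W) — all W, so L
Every other cell has at least one move into one of the L cells above, so it is W.
From (6,4), the L positions reachable in one move are: (3,4).

Move to (3,4).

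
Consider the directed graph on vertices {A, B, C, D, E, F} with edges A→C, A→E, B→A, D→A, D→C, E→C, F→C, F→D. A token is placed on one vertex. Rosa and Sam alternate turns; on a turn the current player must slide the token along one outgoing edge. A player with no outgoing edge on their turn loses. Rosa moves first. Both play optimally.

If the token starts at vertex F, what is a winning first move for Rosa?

Positions with no move are L. A position that does have a move is losing for the player to move precisely when every available move leads to a winning position for the opponent. Fill in the labels:
Every edge goes from a vertex to one that appears earlier in the order C, E, A, D, F, B, so processing vertices in that order labels each vertex after all of its successors.
C: no outgoing edge → L
E: W (go to C, an L position)
A: W (go to C, an L position)
D: W (go to C, an L position)
F: W (go to C, an L position)
B: L (sole option A(W) is W)
From F, the L positions reachable in one move are: C.

Move to C.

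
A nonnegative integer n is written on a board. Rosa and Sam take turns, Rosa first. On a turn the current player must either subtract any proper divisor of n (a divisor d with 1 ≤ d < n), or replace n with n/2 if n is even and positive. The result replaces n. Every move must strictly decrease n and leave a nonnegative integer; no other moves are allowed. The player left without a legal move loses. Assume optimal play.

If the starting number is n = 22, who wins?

Rosa wins.

Use the standard recursion: the mover loses at a terminal position; elsewhere, the mover wins exactly when some move hands the opponent an L position.
n=0: no move → L
n=1: no move → L
n=2: →1(L), so W
n=3: →2(W) only, which is W, so L
n=4: →3(L), so W
n=5: →4(W) only, which is W, so L
n=6: →3(L), so W
n=7: →6(W) only, which is W, so L
n=8: →7(L), so W
n=9: →6(W), 8(W) — all W, so L
n=10: →5(L), so W
n=11: →10(W) only, which is W, so L
n=12: →9(L), so W
n=13: →12(W) only, which is W, so L
n=14: →7(L), so W
n=15: →10(W), 12(W), 14(W) — all W, so L
n=16: →15(L), so W
n=17: →16(W) only, which is W, so L
n=18: →9(L), so W
n=19: →18(W) only, which is W, so L
n=20: →15(L), so W
n=21: →14(W), 18(W), 20(W) — all W, so L
n=22: →11(L), so W
From 22 Rosa can move to 11, reaching an L position.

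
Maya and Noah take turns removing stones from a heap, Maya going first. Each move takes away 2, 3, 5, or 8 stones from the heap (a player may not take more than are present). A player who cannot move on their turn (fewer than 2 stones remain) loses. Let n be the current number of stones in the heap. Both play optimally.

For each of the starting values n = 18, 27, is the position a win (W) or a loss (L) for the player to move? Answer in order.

Classify positions by backward induction: terminal positions (no move available) are L. From any other position, the mover wins iff some move reaches an L.
n=0: no move → L
n=1: no move → L
n=2: can move to 0, which is L ⇒ W
n=3: can move to 1, which is L ⇒ W
n=4: can move to 1, which is L ⇒ W
n=5: can move to 0, which is L ⇒ W
n=6: can move to 1, which is L ⇒ W
n=7: moves to 5(W), 4(W), 2(W); every one is W ⇒ L
n=8: can move to 0, which is L ⇒ W
n=9: can move to 7, which is L ⇒ W
n=10: can move to 7, which is L ⇒ W
n=11: moves to 9(W), 8(W), 6(W), 3(W); every one is W ⇒ L
n=12: can move to 7, which is L ⇒ W
n=13: can move to 11, which is L ⇒ W
n=14: can move to 11, which is L ⇒ W
n=15: can move to 7, which is L ⇒ W
n=16: can move to 11, which is L ⇒ W
n=17: moves to 15(W), 14(W), 12(W), 9(W); every one is W ⇒ L
n=18: moves to 16(W), 15(W), 13(W), 10(W); every one is W ⇒ L
n=19: can move to 17, which is L ⇒ W
n=20: can move to 18, which is L ⇒ W
n=21: can move to 18, which is L ⇒ W
n=22: can move to 17, which is L ⇒ W
n=23: can move to 18, which is L ⇒ W
n=24: moves to 22(W), 21(W), 19(W), 16(W); every one is W ⇒ L
n=25: can move to 17, which is L ⇒ W
n=26: can move to 24, which is L ⇒ W
n=27: can move to 24, which is L ⇒ W

18: L, 27: W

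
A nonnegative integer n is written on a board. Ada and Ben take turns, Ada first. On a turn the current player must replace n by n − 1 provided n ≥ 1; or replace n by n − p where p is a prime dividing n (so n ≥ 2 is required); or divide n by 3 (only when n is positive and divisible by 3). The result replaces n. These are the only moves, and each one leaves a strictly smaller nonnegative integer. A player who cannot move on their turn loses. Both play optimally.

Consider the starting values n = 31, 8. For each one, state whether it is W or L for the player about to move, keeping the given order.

Use the standard recursion: the mover loses at a terminal position; elsewhere, the mover wins exactly when some move hands the opponent an L position.
n=0: no move → L
n=1: →0(L), so W
n=2: →0(L), so W
n=3: →0(L), so W
n=4: →2(W), 3(W) — all W, so L
n=5: →0(L), so W
n=6: →4(L), so W
n=7: →0(L), so W
n=8: →6(W), 7(W) — all W, so L
n=9: →8(L), so W
n=10: →8(L), so W
n=11: →0(L), so W
n=12: →4(L), so W
n=13: →0(L), so W
n=14: →7(W), 12(W), 13(W) — all W, so L
n=15: →14(L), so W
n=16: →14(L), so W
n=17: →0(L), so W
n=18: →6(W), 15(W), 16(W), 17(W) — all W, so L
n=19: →0(L), so W
n=20: →18(L), so W
n=21: →14(L), so W
n=22: →11(W), 20(W), 21(W) — all W, so L
n=23: →0(L), so W
n=24: →8(L), so W
n=25: →20(W), 24(W) — all W, so L
n=26: →25(L), so W
n=27: →9(W), 24(W), 26(W) — all W, so L
n=28: →27(L), so W
n=29: →0(L), so W
n=30: →25(L), so W
n=31: →0(L), so W

31: W, 8: L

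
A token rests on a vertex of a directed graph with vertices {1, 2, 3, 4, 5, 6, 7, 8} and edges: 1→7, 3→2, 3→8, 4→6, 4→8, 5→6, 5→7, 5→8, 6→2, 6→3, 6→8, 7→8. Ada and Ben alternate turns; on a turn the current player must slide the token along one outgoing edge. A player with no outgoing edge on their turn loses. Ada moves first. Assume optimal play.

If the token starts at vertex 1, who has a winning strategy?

Ben wins.

Label each position W (a win for the player to move) or L (a loss). A position with no legal move is L; any other position is W exactly when some move reaches an L, and L when every move reaches a W.
Every edge goes from a vertex to one that appears earlier in the order 2, 8, 3, 7, 6, 1, 5, 4, so processing vertices in that order labels each vertex after all of its successors.
2: no outgoing edge → L
8: no outgoing edge → L
3: can move to 8, which is L ⇒ W
7: can move to 8, which is L ⇒ W
6: can move to 8, which is L ⇒ W
1: the only move is to 7(W), a W ⇒ L
5: can move to 8, which is L ⇒ W
4: can move to 8, which is L ⇒ W
The starting position 1 is L: whatever Ada does, the opponent receives a W position.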